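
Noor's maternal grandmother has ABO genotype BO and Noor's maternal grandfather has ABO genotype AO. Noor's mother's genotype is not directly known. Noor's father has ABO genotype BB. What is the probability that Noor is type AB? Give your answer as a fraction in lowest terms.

1/4

Noor's mother's ABO genotype from BO × AO: 1/4 AB, 1/4 AO, 1/4 BO, 1/4 OO.
Crossing each possibility with the father BB and summing P(type AB): 1/4·1/2 + 1/4·1/2 + 1/4·0 + 1/4·0 = 1/4.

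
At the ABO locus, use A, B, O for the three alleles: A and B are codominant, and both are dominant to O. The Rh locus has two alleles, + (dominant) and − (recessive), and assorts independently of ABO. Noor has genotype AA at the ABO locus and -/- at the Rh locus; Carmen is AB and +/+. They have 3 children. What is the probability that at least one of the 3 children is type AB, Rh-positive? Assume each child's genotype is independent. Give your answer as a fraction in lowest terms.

ABO cross AA × AB → 1/2 A, 1/2 AB.
Rh cross -/- × +/+ → 1 Rh+; so P(type AB, Rh-positive) = 1/2 × 1 = 1/2 per child.
P(none) = (1/2)^3 = 1/8; P(at least one) = 1 − 1/8 = 7/8.

7/8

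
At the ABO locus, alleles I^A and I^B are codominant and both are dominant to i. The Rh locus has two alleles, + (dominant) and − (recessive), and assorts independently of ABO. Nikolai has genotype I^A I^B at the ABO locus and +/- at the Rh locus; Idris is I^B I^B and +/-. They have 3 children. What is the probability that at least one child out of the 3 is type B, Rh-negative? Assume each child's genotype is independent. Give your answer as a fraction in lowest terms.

169/512

ABO cross I^A I^B × I^B I^B → 1/2 B, 1/2 AB.
Rh cross +/- × +/- → 3/4 Rh+, 1/4 Rh-; so P(type B, Rh-negative) = 1/2 × 1/4 = 1/8 per child.
P(none) = (7/8)^3 = 343/512; P(at least one) = 1 − 343/512 = 169/512.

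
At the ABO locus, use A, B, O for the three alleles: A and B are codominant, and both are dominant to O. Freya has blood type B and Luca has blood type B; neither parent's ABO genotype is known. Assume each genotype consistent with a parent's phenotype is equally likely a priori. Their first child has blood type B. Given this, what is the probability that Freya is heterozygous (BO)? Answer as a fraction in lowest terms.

Possible genotypes: Freya ∈ {BB, BO}; Luca ∈ {BB, BO}.
Weight each parental genotype pair by prior × P(type-B child):
  BB × BB: posterior weight 4/15.
  BB × BO: posterior weight 4/15.
  BO × BB: posterior weight 4/15.
  BO × BO: posterior weight 1/5.
Sum the posterior weight over pairs where Freya is BO: 7/15.

7/15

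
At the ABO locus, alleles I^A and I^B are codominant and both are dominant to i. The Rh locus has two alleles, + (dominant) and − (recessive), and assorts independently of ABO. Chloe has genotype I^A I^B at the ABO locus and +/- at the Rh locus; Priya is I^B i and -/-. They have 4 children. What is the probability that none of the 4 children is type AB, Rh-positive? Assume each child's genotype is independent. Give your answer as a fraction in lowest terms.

ABO cross I^A I^B × I^B i → 1/4 A, 1/2 B, 1/4 AB.
Rh cross +/- × -/- → 1/2 Rh+, 1/2 Rh-; so P(type AB, Rh-positive) = 1/4 × 1/2 = 1/8 per child.
P(not type AB, Rh-positive) = 7/8 for one child; (7/8)^4 = 2401/4096.

2401/4096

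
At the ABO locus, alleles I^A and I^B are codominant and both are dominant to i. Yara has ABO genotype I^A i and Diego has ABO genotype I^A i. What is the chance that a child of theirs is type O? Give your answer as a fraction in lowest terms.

ABO cross I^A i × I^A i → offspring phenotypes: 1/4 O, 3/4 A.
So P(type O) = 1/4.

1/4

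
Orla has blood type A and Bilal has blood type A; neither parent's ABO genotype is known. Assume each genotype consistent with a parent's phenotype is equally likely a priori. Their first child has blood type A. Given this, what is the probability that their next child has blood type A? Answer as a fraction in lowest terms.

Possible genotypes: Orla ∈ {I^A I^A, I^A i}; Bilal ∈ {I^A I^A, I^A i}.
Weight each parental genotype pair by prior × P(type-A child):
  I^A I^A × I^A I^A: posterior weight 4/15; P(next child type A) = 1.
  I^A I^A × I^A i: posterior weight 4/15; P(next child type A) = 1.
  I^A i × I^A I^A: posterior weight 4/15; P(next child type A) = 1.
  I^A i × I^A i: posterior weight 1/5; P(next child type A) = 3/4.
Weighted sum = 19/20.

19/20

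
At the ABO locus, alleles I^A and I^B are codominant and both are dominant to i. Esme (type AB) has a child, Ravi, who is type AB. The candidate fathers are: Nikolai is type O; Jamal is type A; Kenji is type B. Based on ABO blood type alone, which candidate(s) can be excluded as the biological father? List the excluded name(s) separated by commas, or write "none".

Nikolai

A candidate is excluded only if no genotype consistent with his phenotype could produce a type AB child with a type AB mother.
Nikolai (type O): no genotype consistent with that phenotype can produce a type-AB child with a type-AB mother.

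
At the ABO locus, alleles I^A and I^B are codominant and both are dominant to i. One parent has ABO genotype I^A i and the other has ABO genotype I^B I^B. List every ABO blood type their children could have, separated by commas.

Gametes from I^A i × I^B I^B give offspring ABO genotypes I^A I^B, I^B i, i.e. phenotypes B, AB.

B, AB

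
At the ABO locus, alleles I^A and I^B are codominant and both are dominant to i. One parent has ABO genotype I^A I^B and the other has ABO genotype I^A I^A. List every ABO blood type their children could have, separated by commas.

A, AB

Gametes from I^A I^B × I^A I^A give offspring ABO genotypes I^A I^A, I^A I^B, i.e. phenotypes A, AB.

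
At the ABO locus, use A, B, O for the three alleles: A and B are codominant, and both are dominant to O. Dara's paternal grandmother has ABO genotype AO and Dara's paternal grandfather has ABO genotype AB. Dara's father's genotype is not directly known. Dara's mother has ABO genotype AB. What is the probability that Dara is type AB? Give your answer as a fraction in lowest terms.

3/8

Dara's father's ABO genotype from AO × AB: 1/4 AA, 1/4 AB, 1/4 AO, 1/4 BO.
Crossing each possibility with the mother AB and summing P(type AB): 1/4·1/2 + 1/4·1/2 + 1/4·1/4 + 1/4·1/4 = 3/8.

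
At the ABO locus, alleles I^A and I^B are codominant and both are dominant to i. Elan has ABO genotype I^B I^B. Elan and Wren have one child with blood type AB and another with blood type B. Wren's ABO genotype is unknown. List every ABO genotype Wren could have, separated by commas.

For each candidate genotype of Wren, check whether crossing it with I^B I^B can produce every observed child phenotype.
  I^A I^A → possible child types {AB} ✗
  I^A I^B → possible child types {B, AB} ✓
  I^A i → possible child types {B, AB} ✓
  I^B I^B → possible child types {B} ✗
  I^B i → possible child types {B} ✗
  i i → possible child types {B} ✗

I^A I^B, I^A i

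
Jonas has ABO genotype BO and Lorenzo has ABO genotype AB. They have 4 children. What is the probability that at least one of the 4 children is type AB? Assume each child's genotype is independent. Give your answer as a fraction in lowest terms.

ABO cross BO × AB → 1/4 A, 1/2 B, 1/4 AB.
So P(type AB) = 1/4 per child.
P(none) = (3/4)^4 = 81/256; P(at least one) = 1 − 81/256 = 175/256.

175/256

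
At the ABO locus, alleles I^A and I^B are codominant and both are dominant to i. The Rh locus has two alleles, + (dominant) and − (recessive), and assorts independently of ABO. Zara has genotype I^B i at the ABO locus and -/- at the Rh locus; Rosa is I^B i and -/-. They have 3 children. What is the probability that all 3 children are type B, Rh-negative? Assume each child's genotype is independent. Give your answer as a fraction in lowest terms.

ABO cross I^B i × I^B i → 1/4 O, 3/4 B.
Rh cross -/- × -/- → 1 Rh-; so P(type B, Rh-negative) = 3/4 × 1 = 3/4 per child.
All 3 independent: (3/4)^3 = 27/64.

27/64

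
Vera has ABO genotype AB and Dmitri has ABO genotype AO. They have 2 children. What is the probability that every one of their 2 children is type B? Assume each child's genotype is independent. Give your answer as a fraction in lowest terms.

1/16

ABO cross AB × AO → 1/2 A, 1/4 B, 1/4 AB.
So P(type B) = 1/4 per child.
All 2 independent: (1/4)^2 = 1/16.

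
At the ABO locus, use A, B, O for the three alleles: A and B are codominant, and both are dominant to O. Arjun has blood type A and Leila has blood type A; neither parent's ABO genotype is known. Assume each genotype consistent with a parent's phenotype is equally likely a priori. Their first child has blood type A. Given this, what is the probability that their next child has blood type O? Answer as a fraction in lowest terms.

1/20

Possible genotypes: Arjun ∈ {AA, AO}; Leila ∈ {AA, AO}.
Weight each parental genotype pair by prior × P(type-A child):
  AA × AA: posterior weight 4/15; P(next child type O) = 0.
  AA × AO: posterior weight 4/15; P(next child type O) = 0.
  AO × AA: posterior weight 4/15; P(next child type O) = 0.
  AO × AO: posterior weight 1/5; P(next child type O) = 1/4.
Weighted sum = 1/20.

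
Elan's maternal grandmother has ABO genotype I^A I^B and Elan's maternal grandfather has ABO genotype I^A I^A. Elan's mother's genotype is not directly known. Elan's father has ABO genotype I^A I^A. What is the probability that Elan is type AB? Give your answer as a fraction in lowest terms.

Elan's mother's ABO genotype from I^A I^B × I^A I^A: 1/2 I^A I^A, 1/2 I^A I^B.
Crossing each possibility with the father I^A I^A and summing P(type AB): 1/2·0 + 1/2·1/2 = 1/4.

1/4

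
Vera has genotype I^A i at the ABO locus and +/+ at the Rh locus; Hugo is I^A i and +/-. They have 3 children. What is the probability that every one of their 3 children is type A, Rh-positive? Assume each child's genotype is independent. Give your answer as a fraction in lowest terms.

27/64

ABO cross I^A i × I^A i → 1/4 O, 3/4 A.
Rh cross +/+ × +/- → 1 Rh+; so P(type A, Rh-positive) = 3/4 × 1 = 3/4 per child.
All 3 independent: (3/4)^3 = 27/64.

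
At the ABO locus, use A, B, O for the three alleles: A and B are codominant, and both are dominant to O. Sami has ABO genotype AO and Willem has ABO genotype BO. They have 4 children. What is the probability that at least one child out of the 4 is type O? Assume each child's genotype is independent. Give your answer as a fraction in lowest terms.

175/256

ABO cross AO × BO → 1/4 O, 1/4 A, 1/4 B, 1/4 AB.
So P(type O) = 1/4 per child.
P(none) = (3/4)^4 = 81/256; P(at least one) = 1 − 81/256 = 175/256.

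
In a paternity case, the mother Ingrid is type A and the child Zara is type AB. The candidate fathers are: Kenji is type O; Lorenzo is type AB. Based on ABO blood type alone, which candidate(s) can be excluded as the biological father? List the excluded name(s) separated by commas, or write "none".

Kenji

A candidate is excluded only if no genotype consistent with his phenotype could produce a type AB child with a type A mother.
Kenji (type O): no genotype consistent with that phenotype can produce a type-AB child with a type-A mother.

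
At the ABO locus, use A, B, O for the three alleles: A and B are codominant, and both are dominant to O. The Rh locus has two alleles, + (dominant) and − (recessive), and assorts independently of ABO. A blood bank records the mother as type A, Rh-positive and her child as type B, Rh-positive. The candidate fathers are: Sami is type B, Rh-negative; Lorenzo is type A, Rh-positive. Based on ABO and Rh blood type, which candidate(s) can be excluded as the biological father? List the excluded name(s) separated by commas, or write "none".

A candidate is excluded only if no genotype consistent with his phenotype could produce a type B, Rh-positive child with a type A, Rh-positive mother.
Lorenzo (type A, Rh+): no genotype consistent with that phenotype can produce a type-B Rh+ child with a type-A mother.

Lorenzo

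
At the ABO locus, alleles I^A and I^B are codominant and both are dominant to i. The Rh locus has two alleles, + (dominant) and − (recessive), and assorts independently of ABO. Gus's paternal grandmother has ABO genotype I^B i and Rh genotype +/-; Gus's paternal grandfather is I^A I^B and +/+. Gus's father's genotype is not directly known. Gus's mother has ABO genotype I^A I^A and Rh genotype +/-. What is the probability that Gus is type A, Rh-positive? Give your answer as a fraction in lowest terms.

7/16

Gus's father's ABO genotype from I^B i × I^A I^B: 1/4 I^A I^B, 1/4 I^A i, 1/4 I^B I^B, 1/4 I^B i.
Crossing each possibility with the mother I^A I^A and summing P(type A): 1/4·1/2 + 1/4·1 + 1/4·0 + 1/4·1/2 = 1/2.
Similarly for Rh via the father's Rh distribution: P(Rh+) = 7/8.
Independent loci: 1/2 × 7/8 = 7/16.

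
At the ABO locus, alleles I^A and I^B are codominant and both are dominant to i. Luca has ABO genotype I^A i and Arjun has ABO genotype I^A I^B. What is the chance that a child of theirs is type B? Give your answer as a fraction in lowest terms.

1/4

ABO cross I^A i × I^A I^B → offspring phenotypes: 1/2 A, 1/4 B, 1/4 AB.
So P(type B) = 1/4.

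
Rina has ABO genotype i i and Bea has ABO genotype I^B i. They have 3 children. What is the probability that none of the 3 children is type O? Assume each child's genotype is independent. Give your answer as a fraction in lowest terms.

ABO cross i i × I^B i → 1/2 O, 1/2 B.
So P(type O) = 1/2 per child.
P(not type O) = 1/2 for one child; (1/2)^3 = 1/8.

1/8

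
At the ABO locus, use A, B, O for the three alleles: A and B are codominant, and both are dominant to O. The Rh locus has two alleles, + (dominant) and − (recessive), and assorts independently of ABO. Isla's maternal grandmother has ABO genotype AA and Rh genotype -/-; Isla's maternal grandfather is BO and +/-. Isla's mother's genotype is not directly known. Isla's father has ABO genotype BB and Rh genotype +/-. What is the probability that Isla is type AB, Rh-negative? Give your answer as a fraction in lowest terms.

3/16

Isla's mother's ABO genotype from AA × BO: 1/2 AB, 1/2 AO.
Crossing each possibility with the father BB and summing P(type AB): 1/2·1/2 + 1/2·1/2 = 1/2.
Similarly for Rh via the mother's Rh distribution: P(Rh-) = 3/8.
Independent loci: 1/2 × 3/8 = 3/16.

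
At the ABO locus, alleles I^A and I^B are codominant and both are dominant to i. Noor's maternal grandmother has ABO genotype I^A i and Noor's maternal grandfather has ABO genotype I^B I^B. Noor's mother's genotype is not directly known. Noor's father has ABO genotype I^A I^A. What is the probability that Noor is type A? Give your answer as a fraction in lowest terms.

Noor's mother's ABO genotype from I^A i × I^B I^B: 1/2 I^A I^B, 1/2 I^B i.
Crossing each possibility with the father I^A I^A and summing P(type A): 1/2·1/2 + 1/2·1/2 = 1/2.

1/2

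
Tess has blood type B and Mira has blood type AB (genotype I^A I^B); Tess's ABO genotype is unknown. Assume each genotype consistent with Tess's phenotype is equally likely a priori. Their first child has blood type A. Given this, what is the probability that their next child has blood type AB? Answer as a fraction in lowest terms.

Possible genotypes: Tess ∈ {I^B I^B, I^B i}; Mira ∈ {I^A I^B}.
Weight each parental genotype pair by prior × P(type-A child):
  I^B i × I^A I^B: posterior weight 1; P(next child type AB) = 1/4.
Weighted sum = 1/4.

1/4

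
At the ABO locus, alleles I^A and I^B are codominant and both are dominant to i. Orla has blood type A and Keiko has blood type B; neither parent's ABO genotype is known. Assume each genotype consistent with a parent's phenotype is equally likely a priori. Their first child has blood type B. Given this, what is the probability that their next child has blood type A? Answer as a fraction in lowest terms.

Possible genotypes: Orla ∈ {I^A I^A, I^A i}; Keiko ∈ {I^B I^B, I^B i}.
Weight each parental genotype pair by prior × P(type-B child):
  I^A i × I^B I^B: posterior weight 2/3; P(next child type A) = 0.
  I^A i × I^B i: posterior weight 1/3; P(next child type A) = 1/4.
Weighted sum = 1/12.

1/12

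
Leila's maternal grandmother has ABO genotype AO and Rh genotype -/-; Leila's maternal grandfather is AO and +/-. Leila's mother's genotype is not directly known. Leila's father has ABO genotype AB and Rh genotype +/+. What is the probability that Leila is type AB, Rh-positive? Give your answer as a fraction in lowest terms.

Leila's mother's ABO genotype from AO × AO: 1/4 AA, 1/2 AO, 1/4 OO.
Crossing each possibility with the father AB and summing P(type AB): 1/4·1/2 + 1/2·1/4 + 1/4·0 = 1/4.
Similarly for Rh via the mother's Rh distribution: P(Rh+) = 1.
Independent loci: 1/4 × 1 = 1/4.

1/4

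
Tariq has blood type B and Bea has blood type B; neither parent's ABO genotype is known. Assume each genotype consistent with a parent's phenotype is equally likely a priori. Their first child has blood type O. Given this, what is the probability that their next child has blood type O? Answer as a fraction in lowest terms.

Possible genotypes: Tariq ∈ {BB, BO}; Bea ∈ {BB, BO}.
Weight each parental genotype pair by prior × P(type-O child):
  BO × BO: posterior weight 1; P(next child type O) = 1/4.
Weighted sum = 1/4.

1/4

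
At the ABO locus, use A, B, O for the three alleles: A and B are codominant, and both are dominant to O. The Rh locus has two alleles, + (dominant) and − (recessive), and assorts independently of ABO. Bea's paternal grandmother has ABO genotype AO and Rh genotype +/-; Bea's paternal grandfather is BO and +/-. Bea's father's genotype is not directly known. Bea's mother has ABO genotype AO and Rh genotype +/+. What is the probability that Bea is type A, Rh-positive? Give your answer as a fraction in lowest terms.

1/2

Bea's father's ABO genotype from AO × BO: 1/4 AB, 1/4 AO, 1/4 BO, 1/4 OO.
Crossing each possibility with the mother AO and summing P(type A): 1/4·1/2 + 1/4·3/4 + 1/4·1/4 + 1/4·1/2 = 1/2.
Similarly for Rh via the father's Rh distribution: P(Rh+) = 1.
Independent loci: 1/2 × 1 = 1/2.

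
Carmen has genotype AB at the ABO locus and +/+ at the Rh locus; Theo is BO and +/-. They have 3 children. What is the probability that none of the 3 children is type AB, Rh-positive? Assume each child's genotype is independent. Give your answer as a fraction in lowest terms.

ABO cross AB × BO → 1/4 A, 1/2 B, 1/4 AB.
Rh cross +/+ × +/- → 1 Rh+; so P(type AB, Rh-positive) = 1/4 × 1 = 1/4 per child.
P(not type AB, Rh-positive) = 3/4 for one child; (3/4)^3 = 27/64.

27/64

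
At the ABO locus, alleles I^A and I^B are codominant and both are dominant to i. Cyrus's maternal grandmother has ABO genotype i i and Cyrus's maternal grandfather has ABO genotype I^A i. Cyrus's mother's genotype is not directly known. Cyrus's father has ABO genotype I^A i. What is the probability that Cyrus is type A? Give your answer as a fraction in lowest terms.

5/8

Cyrus's mother's ABO genotype from i i × I^A i: 1/2 I^A i, 1/2 i i.
Crossing each possibility with the father I^A i and summing P(type A): 1/2·3/4 + 1/2·1/2 = 5/8.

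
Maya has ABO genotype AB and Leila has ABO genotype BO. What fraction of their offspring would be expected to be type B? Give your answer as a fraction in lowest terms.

ABO cross AB × BO → offspring phenotypes: 1/4 A, 1/2 B, 1/4 AB.
So P(type B) = 1/2.

1/2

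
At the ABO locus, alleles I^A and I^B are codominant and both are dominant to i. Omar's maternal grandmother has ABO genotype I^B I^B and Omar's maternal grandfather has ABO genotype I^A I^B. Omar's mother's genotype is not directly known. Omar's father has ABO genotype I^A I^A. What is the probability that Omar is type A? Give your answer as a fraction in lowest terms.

1/4

Omar's mother's ABO genotype from I^B I^B × I^A I^B: 1/2 I^A I^B, 1/2 I^B I^B.
Crossing each possibility with the father I^A I^A and summing P(type A): 1/2·1/2 + 1/2·0 = 1/4.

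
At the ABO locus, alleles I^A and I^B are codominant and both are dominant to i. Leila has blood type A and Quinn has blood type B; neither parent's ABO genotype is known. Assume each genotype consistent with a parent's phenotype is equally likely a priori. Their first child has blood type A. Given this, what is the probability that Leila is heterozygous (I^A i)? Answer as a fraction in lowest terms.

Possible genotypes: Leila ∈ {I^A I^A, I^A i}; Quinn ∈ {I^B I^B, I^B i}.
Weight each parental genotype pair by prior × P(type-A child):
  I^A I^A × I^B i: posterior weight 2/3.
  I^A i × I^B i: posterior weight 1/3.
Sum the posterior weight over pairs where Leila is I^A i: 1/3.

1/3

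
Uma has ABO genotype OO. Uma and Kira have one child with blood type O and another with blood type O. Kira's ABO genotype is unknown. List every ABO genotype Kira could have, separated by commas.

AO, BO, OO

For each candidate genotype of Kira, check whether crossing it with OO can produce every observed child phenotype.
  AA → possible child types {A} ✗
  AB → possible child types {A, B} ✗
  AO → possible child types {O, A} ✓
  BB → possible child types {B} ✗
  BO → possible child types {O, B} ✓
  OO → possible child types {O} ✓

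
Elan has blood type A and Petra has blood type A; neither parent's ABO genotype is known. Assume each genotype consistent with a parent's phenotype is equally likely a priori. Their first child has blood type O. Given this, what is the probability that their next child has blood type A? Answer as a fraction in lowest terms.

3/4

Possible genotypes: Elan ∈ {I^A I^A, I^A i}; Petra ∈ {I^A I^A, I^A i}.
Weight each parental genotype pair by prior × P(type-O child):
  I^A i × I^A i: posterior weight 1; P(next child type A) = 3/4.
Weighted sum = 3/4.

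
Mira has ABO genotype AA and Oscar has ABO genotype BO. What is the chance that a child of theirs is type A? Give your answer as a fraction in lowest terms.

ABO cross AA × BO → offspring phenotypes: 1/2 A, 1/2 AB.
So P(type A) = 1/2.

1/2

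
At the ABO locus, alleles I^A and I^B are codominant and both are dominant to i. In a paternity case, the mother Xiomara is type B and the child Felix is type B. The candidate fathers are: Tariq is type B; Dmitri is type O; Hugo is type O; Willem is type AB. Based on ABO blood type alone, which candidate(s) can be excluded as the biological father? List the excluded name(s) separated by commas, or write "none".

none

A candidate is excluded only if no genotype consistent with his phenotype could produce a type B child with a type B mother.
Every candidate has at least one consistent genotype combination, so none can be excluded.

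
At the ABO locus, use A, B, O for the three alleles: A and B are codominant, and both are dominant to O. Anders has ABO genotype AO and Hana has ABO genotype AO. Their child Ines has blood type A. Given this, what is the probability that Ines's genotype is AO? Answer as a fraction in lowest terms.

Cross AO × AO → 1/4 AA, 1/2 AO, 1/4 OO.
Type-A genotypes among offspring: AA (1/4), AO (1/2); total 3/4.
P(AO | type A) = (1/2) / (3/4) = 2/3.

2/3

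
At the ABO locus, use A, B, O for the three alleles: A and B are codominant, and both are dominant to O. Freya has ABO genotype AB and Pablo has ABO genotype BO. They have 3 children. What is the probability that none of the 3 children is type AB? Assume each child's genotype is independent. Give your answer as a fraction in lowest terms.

27/64

ABO cross AB × BO → 1/4 A, 1/2 B, 1/4 AB.
So P(type AB) = 1/4 per child.
P(not type AB) = 3/4 for one child; (3/4)^3 = 27/64.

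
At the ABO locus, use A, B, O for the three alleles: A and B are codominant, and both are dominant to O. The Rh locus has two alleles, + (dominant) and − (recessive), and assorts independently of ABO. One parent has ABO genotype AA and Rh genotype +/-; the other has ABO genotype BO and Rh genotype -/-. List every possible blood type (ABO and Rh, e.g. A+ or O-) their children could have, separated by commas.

Gametes from AA × BO give offspring ABO genotypes AB, AO, i.e. phenotypes A, AB.
Rh cross +/- × -/- → phenotypes Rh+, Rh-.
Combining independently: A+, A-, AB+, AB-.

A+, A-, AB+, AB-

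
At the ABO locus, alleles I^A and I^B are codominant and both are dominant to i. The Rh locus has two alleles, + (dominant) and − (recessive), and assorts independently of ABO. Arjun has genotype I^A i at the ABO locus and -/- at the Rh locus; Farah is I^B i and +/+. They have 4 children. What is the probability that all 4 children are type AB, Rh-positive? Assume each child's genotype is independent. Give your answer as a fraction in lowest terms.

ABO cross I^A i × I^B i → 1/4 O, 1/4 A, 1/4 B, 1/4 AB.
Rh cross -/- × +/+ → 1 Rh+; so P(type AB, Rh-positive) = 1/4 × 1 = 1/4 per child.
All 4 independent: (1/4)^4 = 1/256.

1/256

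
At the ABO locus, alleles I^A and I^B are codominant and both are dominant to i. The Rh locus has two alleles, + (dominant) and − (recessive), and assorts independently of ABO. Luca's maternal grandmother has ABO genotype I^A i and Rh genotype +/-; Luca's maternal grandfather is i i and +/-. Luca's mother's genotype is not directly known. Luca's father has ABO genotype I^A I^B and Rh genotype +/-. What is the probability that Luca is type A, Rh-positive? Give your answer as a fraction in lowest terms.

Luca's mother's ABO genotype from I^A i × i i: 1/2 I^A i, 1/2 i i.
Crossing each possibility with the father I^A I^B and summing P(type A): 1/2·1/2 + 1/2·1/2 = 1/2.
Similarly for Rh via the mother's Rh distribution: P(Rh+) = 3/4.
Independent loci: 1/2 × 3/4 = 3/8.

3/8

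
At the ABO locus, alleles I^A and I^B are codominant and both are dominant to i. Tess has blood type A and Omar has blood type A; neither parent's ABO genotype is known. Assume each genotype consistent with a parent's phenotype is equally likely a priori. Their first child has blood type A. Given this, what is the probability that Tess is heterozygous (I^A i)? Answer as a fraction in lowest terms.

Possible genotypes: Tess ∈ {I^A I^A, I^A i}; Omar ∈ {I^A I^A, I^A i}.
Weight each parental genotype pair by prior × P(type-A child):
  I^A I^A × I^A I^A: posterior weight 4/15.
  I^A I^A × I^A i: posterior weight 4/15.
  I^A i × I^A I^A: posterior weight 4/15.
  I^A i × I^A i: posterior weight 1/5.
Sum the posterior weight over pairs where Tess is I^A i: 7/15.

7/15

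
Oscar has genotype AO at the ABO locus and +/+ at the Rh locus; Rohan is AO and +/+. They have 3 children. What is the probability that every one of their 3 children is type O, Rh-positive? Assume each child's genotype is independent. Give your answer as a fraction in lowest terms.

1/64

ABO cross AO × AO → 1/4 O, 3/4 A.
Rh cross +/+ × +/+ → 1 Rh+; so P(type O, Rh-positive) = 1/4 × 1 = 1/4 per child.
All 3 independent: (1/4)^3 = 1/64.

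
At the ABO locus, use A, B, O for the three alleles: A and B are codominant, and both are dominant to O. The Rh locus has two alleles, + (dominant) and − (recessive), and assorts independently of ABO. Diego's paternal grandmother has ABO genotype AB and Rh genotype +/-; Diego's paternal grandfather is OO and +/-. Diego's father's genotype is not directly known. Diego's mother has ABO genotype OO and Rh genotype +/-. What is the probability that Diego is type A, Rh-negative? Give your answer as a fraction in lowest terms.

Diego's father's ABO genotype from AB × OO: 1/2 AO, 1/2 BO.
Crossing each possibility with the mother OO and summing P(type A): 1/2·1/2 + 1/2·0 = 1/4.
Similarly for Rh via the father's Rh distribution: P(Rh-) = 1/4.
Independent loci: 1/4 × 1/4 = 1/16.

1/16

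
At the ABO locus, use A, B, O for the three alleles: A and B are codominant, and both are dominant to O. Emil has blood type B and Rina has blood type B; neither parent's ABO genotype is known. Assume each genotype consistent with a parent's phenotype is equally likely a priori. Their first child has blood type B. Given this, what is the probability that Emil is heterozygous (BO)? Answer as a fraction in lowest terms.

Possible genotypes: Emil ∈ {BB, BO}; Rina ∈ {BB, BO}.
Weight each parental genotype pair by prior × P(type-B child):
  BB × BB: posterior weight 4/15.
  BB × BO: posterior weight 4/15.
  BO × BB: posterior weight 4/15.
  BO × BO: posterior weight 1/5.
Sum the posterior weight over pairs where Emil is BO: 7/15.

7/15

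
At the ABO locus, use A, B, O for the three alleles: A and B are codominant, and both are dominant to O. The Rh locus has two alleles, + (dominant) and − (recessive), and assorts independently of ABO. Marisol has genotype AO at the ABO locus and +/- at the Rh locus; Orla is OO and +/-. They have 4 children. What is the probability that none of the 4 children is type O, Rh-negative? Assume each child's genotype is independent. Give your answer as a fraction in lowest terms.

2401/4096

ABO cross AO × OO → 1/2 O, 1/2 A.
Rh cross +/- × +/- → 3/4 Rh+, 1/4 Rh-; so P(type O, Rh-negative) = 1/2 × 1/4 = 1/8 per child.
P(not type O, Rh-negative) = 7/8 for one child; (7/8)^4 = 2401/4096.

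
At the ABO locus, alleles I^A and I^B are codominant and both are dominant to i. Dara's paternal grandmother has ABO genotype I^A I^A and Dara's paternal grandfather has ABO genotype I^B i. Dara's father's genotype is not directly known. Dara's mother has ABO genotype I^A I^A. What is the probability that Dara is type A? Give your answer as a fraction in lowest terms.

3/4

Dara's father's ABO genotype from I^A I^A × I^B i: 1/2 I^A I^B, 1/2 I^A i.
Crossing each possibility with the mother I^A I^A and summing P(type A): 1/2·1/2 + 1/2·1 = 3/4.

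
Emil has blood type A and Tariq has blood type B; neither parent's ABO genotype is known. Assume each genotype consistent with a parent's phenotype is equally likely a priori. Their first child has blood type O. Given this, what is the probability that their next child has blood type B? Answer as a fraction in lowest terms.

Possible genotypes: Emil ∈ {I^A I^A, I^A i}; Tariq ∈ {I^B I^B, I^B i}.
Weight each parental genotype pair by prior × P(type-O child):
  I^A i × I^B i: posterior weight 1; P(next child type B) = 1/4.
Weighted sum = 1/4.

1/4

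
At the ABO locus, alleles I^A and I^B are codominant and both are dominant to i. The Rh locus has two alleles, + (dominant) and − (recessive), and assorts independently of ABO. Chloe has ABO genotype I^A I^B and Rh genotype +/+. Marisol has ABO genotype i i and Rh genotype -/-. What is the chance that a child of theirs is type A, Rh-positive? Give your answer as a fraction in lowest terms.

1/2

ABO cross I^A I^B × i i → offspring phenotypes: 1/2 A, 1/2 B.
Rh cross +/+ × -/- → 1 Rh+.
Independent loci: P(type A, Rh-positive) = 1/2 × 1 = 1/2.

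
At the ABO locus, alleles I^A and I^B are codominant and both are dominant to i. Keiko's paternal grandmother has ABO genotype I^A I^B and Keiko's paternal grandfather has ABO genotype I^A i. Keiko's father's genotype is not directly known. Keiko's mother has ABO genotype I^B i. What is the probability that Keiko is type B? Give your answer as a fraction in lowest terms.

3/8

Keiko's father's ABO genotype from I^A I^B × I^A i: 1/4 I^A I^A, 1/4 I^A I^B, 1/4 I^A i, 1/4 I^B i.
Crossing each possibility with the mother I^B i and summing P(type B): 1/4·0 + 1/4·1/2 + 1/4·1/4 + 1/4·3/4 = 3/8.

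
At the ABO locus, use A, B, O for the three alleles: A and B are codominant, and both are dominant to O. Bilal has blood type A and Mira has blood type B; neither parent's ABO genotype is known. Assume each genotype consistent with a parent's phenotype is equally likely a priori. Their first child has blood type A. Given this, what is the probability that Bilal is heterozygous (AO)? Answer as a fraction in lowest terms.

1/3

Possible genotypes: Bilal ∈ {AA, AO}; Mira ∈ {BB, BO}.
Weight each parental genotype pair by prior × P(type-A child):
  AA × BO: posterior weight 2/3.
  AO × BO: posterior weight 1/3.
Sum the posterior weight over pairs where Bilal is AO: 1/3.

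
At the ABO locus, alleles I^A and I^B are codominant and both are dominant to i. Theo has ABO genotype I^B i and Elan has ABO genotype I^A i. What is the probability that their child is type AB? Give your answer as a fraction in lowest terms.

1/4

ABO cross I^B i × I^A i → offspring phenotypes: 1/4 O, 1/4 A, 1/4 B, 1/4 AB.
So P(type AB) = 1/4.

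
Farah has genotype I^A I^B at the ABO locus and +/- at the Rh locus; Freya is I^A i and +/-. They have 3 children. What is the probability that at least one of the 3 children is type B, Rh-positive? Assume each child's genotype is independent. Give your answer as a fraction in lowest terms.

1899/4096

ABO cross I^A I^B × I^A i → 1/2 A, 1/4 B, 1/4 AB.
Rh cross +/- × +/- → 3/4 Rh+, 1/4 Rh-; so P(type B, Rh-positive) = 1/4 × 3/4 = 3/16 per child.
P(none) = (13/16)^3 = 2197/4096; P(at least one) = 1 − 2197/4096 = 1899/4096.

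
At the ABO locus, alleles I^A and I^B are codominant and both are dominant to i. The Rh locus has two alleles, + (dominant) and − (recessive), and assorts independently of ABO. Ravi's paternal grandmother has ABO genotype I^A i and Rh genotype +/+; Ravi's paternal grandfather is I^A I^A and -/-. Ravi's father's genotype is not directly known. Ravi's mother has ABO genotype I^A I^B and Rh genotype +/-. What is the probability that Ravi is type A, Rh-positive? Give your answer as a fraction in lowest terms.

Ravi's father's ABO genotype from I^A i × I^A I^A: 1/2 I^A I^A, 1/2 I^A i.
Crossing each possibility with the mother I^A I^B and summing P(type A): 1/2·1/2 + 1/2·1/2 = 1/2.
Similarly for Rh via the father's Rh distribution: P(Rh+) = 3/4.
Independent loci: 1/2 × 3/4 = 3/8.

3/8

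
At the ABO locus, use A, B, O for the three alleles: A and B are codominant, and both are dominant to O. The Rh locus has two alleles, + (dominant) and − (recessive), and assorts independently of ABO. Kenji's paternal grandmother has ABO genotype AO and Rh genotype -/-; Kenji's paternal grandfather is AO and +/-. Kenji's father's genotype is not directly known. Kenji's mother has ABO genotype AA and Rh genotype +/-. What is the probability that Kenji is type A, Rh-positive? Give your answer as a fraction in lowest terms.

Kenji's father's ABO genotype from AO × AO: 1/4 AA, 1/2 AO, 1/4 OO.
Crossing each possibility with the mother AA and summing P(type A): 1/4·1 + 1/2·1 + 1/4·1 = 1.
Similarly for Rh via the father's Rh distribution: P(Rh+) = 5/8.
Independent loci: 1 × 5/8 = 5/8.

5/8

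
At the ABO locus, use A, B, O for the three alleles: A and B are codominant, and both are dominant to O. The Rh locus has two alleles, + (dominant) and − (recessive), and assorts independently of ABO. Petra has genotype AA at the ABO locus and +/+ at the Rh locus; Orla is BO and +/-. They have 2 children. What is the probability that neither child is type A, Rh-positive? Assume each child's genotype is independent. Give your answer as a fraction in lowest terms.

ABO cross AA × BO → 1/2 A, 1/2 AB.
Rh cross +/+ × +/- → 1 Rh+; so P(type A, Rh-positive) = 1/2 × 1 = 1/2 per child.
P(not type A, Rh-positive) = 1/2 for one child; (1/2)^2 = 1/4.

1/4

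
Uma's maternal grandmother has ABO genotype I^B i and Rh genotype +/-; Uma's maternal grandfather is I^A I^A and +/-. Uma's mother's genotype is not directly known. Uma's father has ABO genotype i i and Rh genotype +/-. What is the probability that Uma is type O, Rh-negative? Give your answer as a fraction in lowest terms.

Uma's mother's ABO genotype from I^B i × I^A I^A: 1/2 I^A I^B, 1/2 I^A i.
Crossing each possibility with the father i i and summing P(type O): 1/2·0 + 1/2·1/2 = 1/4.
Similarly for Rh via the mother's Rh distribution: P(Rh-) = 1/4.
Independent loci: 1/4 × 1/4 = 1/16.

1/16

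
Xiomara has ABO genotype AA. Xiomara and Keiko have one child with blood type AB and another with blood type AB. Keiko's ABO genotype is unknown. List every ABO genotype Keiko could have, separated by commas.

For each candidate genotype of Keiko, check whether crossing it with AA can produce every observed child phenotype.
  AA → possible child types {A} ✗
  AB → possible child types {A, AB} ✓
  AO → possible child types {A} ✗
  BB → possible child types {AB} ✓
  BO → possible child types {A, AB} ✓
  OO → possible child types {A} ✗

AB, BB, BO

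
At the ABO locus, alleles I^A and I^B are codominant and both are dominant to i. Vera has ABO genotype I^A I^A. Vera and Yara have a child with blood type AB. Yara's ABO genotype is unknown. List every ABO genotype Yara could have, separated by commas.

I^A I^B, I^B I^B, I^B i

For each candidate genotype of Yara, check whether crossing it with I^A I^A can produce every observed child phenotype.
  I^A I^A → possible child types {A} ✗
  I^A I^B → possible child types {A, AB} ✓
  I^A i → possible child types {A} ✗
  I^B I^B → possible child types {AB} ✓
  I^B i → possible child types {A, AB} ✓
  i i → possible child types {A} ✗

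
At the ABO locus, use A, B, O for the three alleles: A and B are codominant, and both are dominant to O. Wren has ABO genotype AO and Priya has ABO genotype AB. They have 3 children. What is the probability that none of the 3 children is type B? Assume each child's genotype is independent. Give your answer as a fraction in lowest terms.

ABO cross AO × AB → 1/2 A, 1/4 B, 1/4 AB.
So P(type B) = 1/4 per child.
P(not type B) = 3/4 for one child; (3/4)^3 = 27/64.

27/64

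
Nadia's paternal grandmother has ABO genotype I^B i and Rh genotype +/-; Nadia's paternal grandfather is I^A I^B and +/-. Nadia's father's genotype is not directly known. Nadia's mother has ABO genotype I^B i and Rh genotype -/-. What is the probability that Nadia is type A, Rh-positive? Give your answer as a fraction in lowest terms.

Nadia's father's ABO genotype from I^B i × I^A I^B: 1/4 I^A I^B, 1/4 I^A i, 1/4 I^B I^B, 1/4 I^B i.
Crossing each possibility with the mother I^B i and summing P(type A): 1/4·1/4 + 1/4·1/4 + 1/4·0 + 1/4·0 = 1/8.
Similarly for Rh via the father's Rh distribution: P(Rh+) = 1/2.
Independent loci: 1/8 × 1/2 = 1/16.

1/16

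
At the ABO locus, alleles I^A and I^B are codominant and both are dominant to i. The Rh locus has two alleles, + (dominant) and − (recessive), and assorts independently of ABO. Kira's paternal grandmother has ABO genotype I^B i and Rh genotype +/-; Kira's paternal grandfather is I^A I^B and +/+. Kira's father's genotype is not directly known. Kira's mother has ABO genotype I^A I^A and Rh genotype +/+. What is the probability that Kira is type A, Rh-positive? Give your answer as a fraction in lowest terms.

1/2

Kira's father's ABO genotype from I^B i × I^A I^B: 1/4 I^A I^B, 1/4 I^A i, 1/4 I^B I^B, 1/4 I^B i.
Crossing each possibility with the mother I^A I^A and summing P(type A): 1/4·1/2 + 1/4·1 + 1/4·0 + 1/4·1/2 = 1/2.
Similarly for Rh via the father's Rh distribution: P(Rh+) = 1.
Independent loci: 1/2 × 1 = 1/2.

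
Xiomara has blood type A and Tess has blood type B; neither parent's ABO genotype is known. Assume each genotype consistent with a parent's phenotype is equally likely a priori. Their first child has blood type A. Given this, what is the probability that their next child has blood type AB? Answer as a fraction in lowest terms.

5/12

Possible genotypes: Xiomara ∈ {I^A I^A, I^A i}; Tess ∈ {I^B I^B, I^B i}.
Weight each parental genotype pair by prior × P(type-A child):
  I^A I^A × I^B i: posterior weight 2/3; P(next child type AB) = 1/2.
  I^A i × I^B i: posterior weight 1/3; P(next child type AB) = 1/4.
Weighted sum = 5/12.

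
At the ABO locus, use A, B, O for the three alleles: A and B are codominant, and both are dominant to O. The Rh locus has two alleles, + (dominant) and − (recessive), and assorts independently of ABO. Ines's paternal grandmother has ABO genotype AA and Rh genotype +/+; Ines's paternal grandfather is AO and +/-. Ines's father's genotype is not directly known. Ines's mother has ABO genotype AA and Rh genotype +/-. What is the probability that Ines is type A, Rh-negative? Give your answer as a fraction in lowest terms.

1/8

Ines's father's ABO genotype from AA × AO: 1/2 AA, 1/2 AO.
Crossing each possibility with the mother AA and summing P(type A): 1/2·1 + 1/2·1 = 1.
Similarly for Rh via the father's Rh distribution: P(Rh-) = 1/8.
Independent loci: 1 × 1/8 = 1/8.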